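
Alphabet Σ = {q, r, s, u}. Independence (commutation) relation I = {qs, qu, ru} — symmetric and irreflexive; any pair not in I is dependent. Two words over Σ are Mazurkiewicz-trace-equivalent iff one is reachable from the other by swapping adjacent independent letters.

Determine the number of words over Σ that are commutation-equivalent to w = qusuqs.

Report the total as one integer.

15

drop 0:q onto floor
drop 1:u onto floor
drop 2:s onto {1:u}
drop 3:u onto {2:s}
drop 4:q onto {0:q}
drop 5:s onto {3:u}
ground layer = {0:q, 1:u}
drop-orders for the pieces not yet dropped (sum over which currently-grounded one goes next):
  1 to go: {4} 1  {5} 1
  2 to go: {0,4} 1  {3,5} 1  {4,5} 2
  3 to go: {0,4,5} 3  {2,3,5} 1  {3,4,5} 3
  4 to go: {0,3,4,5} 6  {1,2,3,5} 1  {2,3,4,5} 4
  if 0:q drops first: 5 orders
  if 1:u drops first: 10 orders
heap linearizations: 15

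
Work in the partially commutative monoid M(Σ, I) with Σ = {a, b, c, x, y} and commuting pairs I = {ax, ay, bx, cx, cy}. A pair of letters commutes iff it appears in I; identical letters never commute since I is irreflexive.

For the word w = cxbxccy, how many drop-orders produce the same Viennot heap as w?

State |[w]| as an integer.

31

piece 0:c — minimal
piece 1:x — minimal
piece 2:b rests on {0:c}
piece 3:x rests on {1:x}
piece 4:c rests on {2:b}
piece 5:c rests on {4:c}
piece 6:y rests on {2:b, 3:x}
minimal pieces: {0:c, 1:x}
ways to finish when only these pieces remain (= sum over removing one remaining piece with nothing left below it):
  1 left: {5}→1  {6}→1
  2 left: {3,6}→1  {4,5}→1  {5,6}→2
  3 left: {1,3,6}→1  {3,5,6}→3  {4,5,6}→3
  4 left: {1,3,5,6}→4  {2,4,5,6}→3  {3,4,5,6}→6
  5 left: {0,2,4,5,6}→3  {1,3,4,5,6}→10  {2,3,4,5,6}→9
  placing 0:c first → 19 extensions
  placing 1:x first → 12 extensions
total linear extensions = 31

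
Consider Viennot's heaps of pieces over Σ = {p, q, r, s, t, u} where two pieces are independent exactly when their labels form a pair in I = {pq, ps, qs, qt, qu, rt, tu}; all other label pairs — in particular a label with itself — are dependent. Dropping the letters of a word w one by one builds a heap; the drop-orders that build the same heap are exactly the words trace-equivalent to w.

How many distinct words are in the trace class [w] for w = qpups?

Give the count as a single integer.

drop 0:q onto floor
drop 1:p onto floor
drop 2:u onto {1:p}
drop 3:p onto {2:u}
drop 4:s onto {2:u}
ground layer = {0:q, 1:p}
drop-orders for the pieces not yet dropped (sum over which currently-grounded one goes next):
  1 to go: {0} 1  {3} 1  {4} 1
  2 to go: {0,3} 2  {0,4} 2  {3,4} 2
  3 to go: {0,3,4} 6  {2,3,4} 2
  if 0:q drops first: 2 orders
  if 1:p drops first: 8 orders
heap linearizations: 10

10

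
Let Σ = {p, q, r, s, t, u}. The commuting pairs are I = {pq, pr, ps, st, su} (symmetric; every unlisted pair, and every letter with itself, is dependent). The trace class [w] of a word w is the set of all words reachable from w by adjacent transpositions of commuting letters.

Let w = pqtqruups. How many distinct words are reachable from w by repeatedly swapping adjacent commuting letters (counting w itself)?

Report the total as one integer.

drop 0:p onto floor
drop 1:q onto floor
drop 2:t onto {0:p, 1:q}
drop 3:q onto {2:t}
drop 4:r onto {3:q}
drop 5:u onto {4:r}
drop 6:u onto {5:u}
drop 7:p onto {6:u}
drop 8:s onto {4:r}
ground layer = {0:p, 1:q}
drop-orders for the pieces not yet dropped (sum over which currently-grounded one goes next):
  1 to go: {7} 1  {8} 1
  2 to go: {6,7} 1  {7,8} 2
  3 to go: {5,6,7} 1  {6,7,8} 3
  4 to go: {5,6,7,8} 4
  5 to go: {4,5,6,7,8} 4
  6 to go: {3,4,5,6,7,8} 4
  7 to go: {2,3,4,5,6,7,8} 4
  if 0:p drops first: 4 orders
  if 1:q drops first: 4 orders
heap linearizations: 8

8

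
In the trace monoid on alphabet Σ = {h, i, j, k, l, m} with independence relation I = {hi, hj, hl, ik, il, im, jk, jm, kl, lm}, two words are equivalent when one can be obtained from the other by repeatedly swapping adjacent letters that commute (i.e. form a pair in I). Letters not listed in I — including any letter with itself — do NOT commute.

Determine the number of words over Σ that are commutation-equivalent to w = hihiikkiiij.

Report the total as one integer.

330

piece 0:h — minimal
piece 1:i — minimal
piece 2:h rests on {0:h}
piece 3:i rests on {1:i}
piece 4:i rests on {3:i}
piece 5:k rests on {2:h}
piece 6:k rests on {5:k}
piece 7:i rests on {4:i}
piece 8:i rests on {7:i}
piece 9:i rests on {8:i}
piece 10:j rests on {9:i}
minimal pieces: {0:h, 1:i}
ways to finish when only these pieces remain (= sum over removing one remaining piece with nothing left below it):
  1 left: {6}→1  {10}→1
  2 left: {5,6}→1  {6,10}→2  {9,10}→1
  3 left: {2,5,6}→1  {5,6,10}→3  {6,9,10}→3  {8,9,10}→1
  4 left: {0,2,5,6}→1  {2,5,6,10}→4  {5,6,9,10}→6  {6,8,9,10}→4  {7,8,9,10}→1
  5 left: {0,2,5,6,10}→5  {2,5,6,9,10}→10  {4,7,8,9,10}→1  {5,6,8,9,10}→10  {6,7,8,9,10}→5
  6 left: {0,2,5,6,9,10}→15  {2,5,6,8,9,10}→20  {3,4,7,8,9,10}→1  {4,6,7,8,9,10}→6  {5,6,7,8,9,10}→15
  7 left: {0,2,5,6,8,9,10}→35  {1,3,4,7,8,9,10}→1  {2,5,6,7,8,9,10}→35  {3,4,6,7,8,9,10}→7  {4,5,6,7,8,9,10}→21
  8 left: {0,2,5,6,7,8,9,10}→70  {1,3,4,6,7,8,9,10}→8  {2,4,5,6,7,8,9,10}→56  {3,4,5,6,7,8,9,10}→28
  9 left: {0,2,4,5,6,7,8,9,10}→126  {1,3,4,5,6,7,8,9,10}→36  {2,3,4,5,6,7,8,9,10}→84
  placing 0:h first → 120 extensions
  placing 1:i first → 210 extensions
total linear extensions = 330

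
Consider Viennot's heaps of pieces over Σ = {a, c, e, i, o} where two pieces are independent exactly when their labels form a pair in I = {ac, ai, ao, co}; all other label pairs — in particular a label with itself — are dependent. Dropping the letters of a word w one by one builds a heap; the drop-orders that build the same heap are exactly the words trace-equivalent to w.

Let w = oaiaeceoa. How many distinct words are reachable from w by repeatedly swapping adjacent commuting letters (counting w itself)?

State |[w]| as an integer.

12

drop 0:o onto floor
drop 1:a onto floor
drop 2:i onto {0:o}
drop 3:a onto {1:a}
drop 4:e onto {2:i, 3:a}
drop 5:c onto {4:e}
drop 6:e onto {5:c}
drop 7:o onto {6:e}
drop 8:a onto {6:e}
ground layer = {0:o, 1:a}
drop-orders for the pieces not yet dropped (sum over which currently-grounded one goes next):
  1 to go: {7} 1  {8} 1
  2 to go: {7,8} 2
  3 to go: {6,7,8} 2
  4 to go: {5,6,7,8} 2
  5 to go: {4,5,6,7,8} 2
  6 to go: {2,4,5,6,7,8} 2  {3,4,5,6,7,8} 2
  7 to go: {0,2,4,5,6,7,8} 2  {1,3,4,5,6,7,8} 2  {2,3,4,5,6,7,8} 4
  if 0:o drops first: 6 orders
  if 1:a drops first: 6 orders
heap linearizations: 12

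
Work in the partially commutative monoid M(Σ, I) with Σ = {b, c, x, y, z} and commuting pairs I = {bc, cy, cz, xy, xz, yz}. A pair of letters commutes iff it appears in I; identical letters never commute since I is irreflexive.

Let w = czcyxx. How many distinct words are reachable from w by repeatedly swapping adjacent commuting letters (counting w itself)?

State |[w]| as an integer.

30

drop 0:c onto floor
drop 1:z onto floor
drop 2:c onto {0:c}
drop 3:y onto floor
drop 4:x onto {2:c}
drop 5:x onto {4:x}
ground layer = {0:c, 1:z, 3:y}
drop-orders for the pieces not yet dropped (sum over which currently-grounded one goes next):
  1 to go: {1} 1  {3} 1  {5} 1
  2 to go: {1,3} 2  {1,5} 2  {3,5} 2  {4,5} 1
  3 to go: {1,3,5} 6  {1,4,5} 3  {2,4,5} 1  {3,4,5} 3
  4 to go: {0,2,4,5} 1  {1,2,4,5} 4  {1,3,4,5} 12  {2,3,4,5} 4
  if 0:c drops first: 20 orders
  if 1:z drops first: 5 orders
  if 3:y drops first: 5 orders
heap linearizations: 30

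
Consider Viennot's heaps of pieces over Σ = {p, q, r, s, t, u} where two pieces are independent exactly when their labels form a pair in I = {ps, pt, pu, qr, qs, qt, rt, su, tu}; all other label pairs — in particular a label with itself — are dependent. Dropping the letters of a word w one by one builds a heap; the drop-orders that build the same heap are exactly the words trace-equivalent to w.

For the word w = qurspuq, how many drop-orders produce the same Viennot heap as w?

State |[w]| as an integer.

piece 0:q — minimal
piece 1:u rests on {0:q}
piece 2:r rests on {1:u}
piece 3:s rests on {2:r}
piece 4:p rests on {2:r}
piece 5:u rests on {2:r}
piece 6:q rests on {4:p, 5:u}
minimal pieces: {0:q}
ways to finish when only these pieces remain (= sum over removing one remaining piece with nothing left below it):
  1 left: {3}→1  {6}→1
  2 left: {3,6}→2  {4,6}→1  {5,6}→1
  3 left: {3,4,6}→3  {3,5,6}→3  {4,5,6}→2
  4 left: {3,4,5,6}→8
  5 left: {2,3,4,5,6}→8
  placing 0:q first → 8 extensions

8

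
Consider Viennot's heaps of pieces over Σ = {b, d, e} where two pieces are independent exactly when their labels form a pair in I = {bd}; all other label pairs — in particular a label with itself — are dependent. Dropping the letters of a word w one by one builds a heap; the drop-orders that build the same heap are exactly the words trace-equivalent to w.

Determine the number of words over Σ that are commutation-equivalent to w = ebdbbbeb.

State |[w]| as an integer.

drop 0:e onto floor
drop 1:b onto {0:e}
drop 2:d onto {0:e}
drop 3:b onto {1:b}
drop 4:b onto {3:b}
drop 5:b onto {4:b}
drop 6:e onto {2:d, 5:b}
drop 7:b onto {6:e}
ground layer = {0:e}
drop-orders for the pieces not yet dropped (sum over which currently-grounded one goes next):
  1 to go: {7} 1
  2 to go: {6,7} 1
  3 to go: {2,6,7} 1  {5,6,7} 1
  4 to go: {2,5,6,7} 2  {4,5,6,7} 1
  5 to go: {2,4,5,6,7} 3  {3,4,5,6,7} 1
  6 to go: {1,3,4,5,6,7} 1  {2,3,4,5,6,7} 4
  if 0:e drops first: 5 orders

5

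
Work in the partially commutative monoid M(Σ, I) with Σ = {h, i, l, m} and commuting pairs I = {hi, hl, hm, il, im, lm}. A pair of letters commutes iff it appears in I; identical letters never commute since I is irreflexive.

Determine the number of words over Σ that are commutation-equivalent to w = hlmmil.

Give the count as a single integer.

drop 0:h onto floor
drop 1:l onto floor
drop 2:m onto floor
drop 3:m onto {2:m}
drop 4:i onto floor
drop 5:l onto {1:l}
ground layer = {0:h, 1:l, 2:m, 4:i}
drop-orders for the pieces not yet dropped (sum over which currently-grounded one goes next):
  1 to go: {0} 1  {3} 1  {4} 1  {5} 1
  2 to go: {0,3} 2  {0,4} 2  {0,5} 2  {1,5} 1  {2,3} 1  {3,4} 2  {3,5} 2  {4,5} 2
  3 to go: {0,1,5} 3  {0,2,3} 3  {0,3,4} 6  {0,3,5} 6  {0,4,5} 6  {1,3,5} 3  {1,4,5} 3  {2,3,4} 3  {2,3,5} 3  {3,4,5} 6
  4 to go: {0,1,3,5} 12  {0,1,4,5} 12  {0,2,3,4} 12  {0,2,3,5} 12  {0,3,4,5} 24  {1,2,3,5} 6  {1,3,4,5} 12  {2,3,4,5} 12
  if 0:h drops first: 30 orders
  if 1:l drops first: 60 orders
  if 2:m drops first: 60 orders
  if 4:i drops first: 30 orders
heap linearizations: 180

180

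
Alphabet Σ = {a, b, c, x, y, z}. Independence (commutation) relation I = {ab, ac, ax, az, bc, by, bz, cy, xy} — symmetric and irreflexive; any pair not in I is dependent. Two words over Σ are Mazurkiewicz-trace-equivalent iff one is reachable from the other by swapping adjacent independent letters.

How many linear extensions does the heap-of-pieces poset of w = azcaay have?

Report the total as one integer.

piece 0:a — minimal
piece 1:z — minimal
piece 2:c rests on {1:z}
piece 3:a rests on {0:a}
piece 4:a rests on {3:a}
piece 5:y rests on {1:z, 4:a}
minimal pieces: {0:a, 1:z}
ways to finish when only these pieces remain (= sum over removing one remaining piece with nothing left below it):
  1 left: {2}→1  {5}→1
  2 left: {2,5}→2  {4,5}→1
  3 left: {1,2,5}→2  {2,4,5}→3  {3,4,5}→1
  4 left: {0,3,4,5}→1  {1,2,4,5}→5  {2,3,4,5}→4
  placing 0:a first → 9 extensions
  placing 1:z first → 5 extensions
total linear extensions = 14

14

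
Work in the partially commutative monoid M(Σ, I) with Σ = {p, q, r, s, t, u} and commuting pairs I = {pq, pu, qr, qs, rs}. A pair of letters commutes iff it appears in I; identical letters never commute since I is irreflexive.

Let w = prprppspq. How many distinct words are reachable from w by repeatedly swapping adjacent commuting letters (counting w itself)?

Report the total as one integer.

0(p) covers ∅
1(r) covers 0:p
2(p) covers 1:r
3(r) covers 2:p
4(p) covers 3:r
5(p) covers 4:p
6(s) covers 5:p
7(p) covers 6:s
8(q) covers ∅
floor of heap: 0:p, 8:q
completions by unplaced set U, small U first (add the entries for U minus each lowest piece of U):
  |U|=1: {7}:1  {8}:1
  |U|=2: {6,7}:1  {7,8}:2
  |U|=3: {5,6,7}:1  {6,7,8}:3
  |U|=4: {4,5,6,7}:1  {5,6,7,8}:4
  |U|=5: {3,4,5,6,7}:1  {4,5,6,7,8}:5
  |U|=6: {2,3,4,5,6,7}:1  {3,4,5,6,7,8}:6
  |U|=7: {1,2,3,4,5,6,7}:1  {2,3,4,5,6,7,8}:7
  start at 0(p): 8
  start at 8(q): 1
sum over floor = 9

9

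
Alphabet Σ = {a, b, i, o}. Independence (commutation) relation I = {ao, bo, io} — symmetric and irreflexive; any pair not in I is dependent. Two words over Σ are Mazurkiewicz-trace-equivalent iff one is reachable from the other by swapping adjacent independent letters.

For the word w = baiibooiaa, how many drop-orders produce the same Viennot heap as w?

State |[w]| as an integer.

45

piece 0:b — minimal
piece 1:a rests on {0:b}
piece 2:i rests on {1:a}
piece 3:i rests on {2:i}
piece 4:b rests on {3:i}
piece 5:o — minimal
piece 6:o rests on {5:o}
piece 7:i rests on {4:b}
piece 8:a rests on {7:i}
piece 9:a rests on {8:a}
minimal pieces: {0:b, 5:o}
ways to finish when only these pieces remain (= sum over removing one remaining piece with nothing left below it):
  1 left: {6}→1  {9}→1
  2 left: {5,6}→1  {6,9}→2  {8,9}→1
  3 left: {5,6,9}→3  {6,8,9}→3  {7,8,9}→1
  4 left: {4,7,8,9}→1  {5,6,8,9}→6  {6,7,8,9}→4
  5 left: {3,4,7,8,9}→1  {4,6,7,8,9}→5  {5,6,7,8,9}→10
  6 left: {2,3,4,7,8,9}→1  {3,4,6,7,8,9}→6  {4,5,6,7,8,9}→15
  7 left: {1,2,3,4,7,8,9}→1  {2,3,4,6,7,8,9}→7  {3,4,5,6,7,8,9}→21
  8 left: {0,1,2,3,4,7,8,9}→1  {1,2,3,4,6,7,8,9}→8  {2,3,4,5,6,7,8,9}→28
  placing 0:b first → 36 extensions
  placing 5:o first → 9 extensions
total linear extensions = 45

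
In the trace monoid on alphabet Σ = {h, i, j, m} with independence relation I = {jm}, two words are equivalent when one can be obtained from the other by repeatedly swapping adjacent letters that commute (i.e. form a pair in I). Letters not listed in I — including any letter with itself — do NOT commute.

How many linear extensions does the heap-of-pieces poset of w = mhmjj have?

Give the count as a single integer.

piece 0:m — minimal
piece 1:h rests on {0:m}
piece 2:m rests on {1:h}
piece 3:j rests on {1:h}
piece 4:j rests on {3:j}
minimal pieces: {0:m}
ways to finish when only these pieces remain (= sum over removing one remaining piece with nothing left below it):
  1 left: {2}→1  {4}→1
  2 left: {2,4}→2  {3,4}→1
  3 left: {2,3,4}→3
  placing 0:m first → 3 extensions

3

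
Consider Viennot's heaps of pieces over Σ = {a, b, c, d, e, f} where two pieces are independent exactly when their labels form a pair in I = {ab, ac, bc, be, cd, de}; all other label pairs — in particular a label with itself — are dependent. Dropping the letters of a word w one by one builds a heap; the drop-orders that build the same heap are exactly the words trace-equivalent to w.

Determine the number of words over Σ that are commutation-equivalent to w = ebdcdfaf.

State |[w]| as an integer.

#0=e has no predecessor
#1=b has no predecessor
#2=d depends on [1:b]
#3=c depends on [0:e]
#4=d depends on [2:d]
#5=f depends on [3:c, 4:d]
#6=a depends on [5:f]
#7=f depends on [6:a]
sources: [0:e, 1:b]
N(rest) = Σ N(rest − s) over sources s of rest; N(one piece) = 1:
  size 1 → [7]=1
  size 2 → [6,7]=1
  size 3 → [5,6,7]=1
  size 4 → [3,5,6,7]=1  [4,5,6,7]=1
  size 5 → [0,3,5,6,7]=1  [2,4,5,6,7]=1  [3,4,5,6,7]=2
  size 6 → [0,3,4,5,6,7]=3  [1,2,4,5,6,7]=1  [2,3,4,5,6,7]=3
  first=0(e) contributes 4
  first=1(b) contributes 6
|[w]| = 10

10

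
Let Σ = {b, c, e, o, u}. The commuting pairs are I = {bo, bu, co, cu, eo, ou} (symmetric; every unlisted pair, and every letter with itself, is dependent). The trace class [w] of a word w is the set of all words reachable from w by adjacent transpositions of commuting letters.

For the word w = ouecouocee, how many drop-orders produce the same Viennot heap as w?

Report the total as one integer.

#0=o has no predecessor
#1=u has no predecessor
#2=e depends on [1:u]
#3=c depends on [2:e]
#4=o depends on [0:o]
#5=u depends on [2:e]
#6=o depends on [4:o]
#7=c depends on [3:c]
#8=e depends on [5:u, 7:c]
#9=e depends on [8:e]
sources: [0:o, 1:u]
N(rest) = Σ N(rest − s) over sources s of rest; N(one piece) = 1:
  size 1 → [6]=1  [9]=1
  size 2 → [4,6]=1  [6,9]=2  [8,9]=1
  size 3 → [0,4,6]=1  [4,6,9]=3  [5,8,9]=1  [6,8,9]=3  [7,8,9]=1
  size 4 → [0,4,6,9]=4  [3,7,8,9]=1  [4,6,8,9]=6  [5,6,8,9]=4  [5,7,8,9]=2  [6,7,8,9]=4
  size 5 → [0,4,6,8,9]=10  [3,5,7,8,9]=3  [3,6,7,8,9]=5  [4,5,6,8,9]=10  [4,6,7,8,9]=10  [5,6,7,8,9]=10
  size 6 → [0,4,5,6,8,9]=20  [0,4,6,7,8,9]=20  [2,3,5,7,8,9]=3  [3,4,6,7,8,9]=15  [3,5,6,7,8,9]=18  [4,5,6,7,8,9]=30
  size 7 → [0,3,4,6,7,8,9]=35  [0,4,5,6,7,8,9]=70  [1,2,3,5,7,8,9]=3  [2,3,5,6,7,8,9]=21  [3,4,5,6,7,8,9]=63
  size 8 → [0,3,4,5,6,7,8,9]=168  [1,2,3,5,6,7,8,9]=24  [2,3,4,5,6,7,8,9]=84
  first=0(o) contributes 108
  first=1(u) contributes 252
|[w]| = 360

360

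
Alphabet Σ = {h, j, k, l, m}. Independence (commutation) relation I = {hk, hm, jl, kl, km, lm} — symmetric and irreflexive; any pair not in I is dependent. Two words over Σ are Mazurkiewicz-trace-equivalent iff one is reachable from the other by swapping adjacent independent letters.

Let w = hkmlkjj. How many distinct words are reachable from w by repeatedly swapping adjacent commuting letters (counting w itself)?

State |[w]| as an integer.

54

#0=h has no predecessor
#1=k has no predecessor
#2=m has no predecessor
#3=l depends on [0:h]
#4=k depends on [1:k]
#5=j depends on [0:h, 2:m, 4:k]
#6=j depends on [5:j]
sources: [0:h, 1:k, 2:m]
N(rest) = Σ N(rest − s) over sources s of rest; N(one piece) = 1:
  size 1 → [3]=1  [6]=1
  size 2 → [3,6]=2  [5,6]=1
  size 3 → [2,5,6]=1  [3,5,6]=3  [4,5,6]=1
  size 4 → [0,3,5,6]=3  [1,4,5,6]=1  [2,3,5,6]=4  [2,4,5,6]=2  [3,4,5,6]=4
  size 5 → [0,2,3,5,6]=7  [0,3,4,5,6]=7  [1,2,4,5,6]=3  [1,3,4,5,6]=5  [2,3,4,5,6]=10
  first=0(h) contributes 18
  first=1(k) contributes 24
  first=2(m) contributes 12
|[w]| = 54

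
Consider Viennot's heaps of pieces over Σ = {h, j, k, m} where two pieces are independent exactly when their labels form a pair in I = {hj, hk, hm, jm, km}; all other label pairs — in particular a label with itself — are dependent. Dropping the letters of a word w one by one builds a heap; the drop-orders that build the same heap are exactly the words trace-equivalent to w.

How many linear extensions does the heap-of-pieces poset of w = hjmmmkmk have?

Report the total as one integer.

#0=h has no predecessor
#1=j has no predecessor
#2=m has no predecessor
#3=m depends on [2:m]
#4=m depends on [3:m]
#5=k depends on [1:j]
#6=m depends on [4:m]
#7=k depends on [5:k]
sources: [0:h, 1:j, 2:m]
N(rest) = Σ N(rest − s) over sources s of rest; N(one piece) = 1:
  size 1 → [0]=1  [6]=1  [7]=1
  size 2 → [0,6]=2  [0,7]=2  [4,6]=1  [5,7]=1  [6,7]=2
  size 3 → [0,4,6]=3  [0,5,7]=3  [0,6,7]=6  [1,5,7]=1  [3,4,6]=1  [4,6,7]=3  [5,6,7]=3
  size 4 → [0,1,5,7]=4  [0,3,4,6]=4  [0,4,6,7]=12  [0,5,6,7]=12  [1,5,6,7]=4  [2,3,4,6]=1  [3,4,6,7]=4  [4,5,6,7]=6
  size 5 → [0,1,5,6,7]=20  [0,2,3,4,6]=5  [0,3,4,6,7]=20  [0,4,5,6,7]=30  [1,4,5,6,7]=10  [2,3,4,6,7]=5  [3,4,5,6,7]=10
  size 6 → [0,1,4,5,6,7]=60  [0,2,3,4,6,7]=30  [0,3,4,5,6,7]=60  [1,3,4,5,6,7]=20  [2,3,4,5,6,7]=15
  first=0(h) contributes 35
  first=1(j) contributes 105
  first=2(m) contributes 140
|[w]| = 280

280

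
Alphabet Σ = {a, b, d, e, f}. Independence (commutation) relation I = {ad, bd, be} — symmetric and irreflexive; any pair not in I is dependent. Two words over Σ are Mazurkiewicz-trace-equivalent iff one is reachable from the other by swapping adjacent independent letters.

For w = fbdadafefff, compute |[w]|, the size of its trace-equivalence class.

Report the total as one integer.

drop 0:f onto floor
drop 1:b onto {0:f}
drop 2:d onto {0:f}
drop 3:a onto {1:b}
drop 4:d onto {2:d}
drop 5:a onto {3:a}
drop 6:f onto {4:d, 5:a}
drop 7:e onto {6:f}
drop 8:f onto {7:e}
drop 9:f onto {8:f}
drop 10:f onto {9:f}
ground layer = {0:f}
drop-orders for the pieces not yet dropped (sum over which currently-grounded one goes next):
  1 to go: {10} 1
  2 to go: {9,10} 1
  3 to go: {8,9,10} 1
  4 to go: {7,8,9,10} 1
  5 to go: {6,7,8,9,10} 1
  6 to go: {4,6,7,8,9,10} 1  {5,6,7,8,9,10} 1
  7 to go: {2,4,6,7,8,9,10} 1  {3,5,6,7,8,9,10} 1  {4,5,6,7,8,9,10} 2
  8 to go: {1,3,5,6,7,8,9,10} 1  {2,4,5,6,7,8,9,10} 3  {3,4,5,6,7,8,9,10} 3
  9 to go: {1,3,4,5,6,7,8,9,10} 4  {2,3,4,5,6,7,8,9,10} 6
  if 0:f drops first: 10 orders

10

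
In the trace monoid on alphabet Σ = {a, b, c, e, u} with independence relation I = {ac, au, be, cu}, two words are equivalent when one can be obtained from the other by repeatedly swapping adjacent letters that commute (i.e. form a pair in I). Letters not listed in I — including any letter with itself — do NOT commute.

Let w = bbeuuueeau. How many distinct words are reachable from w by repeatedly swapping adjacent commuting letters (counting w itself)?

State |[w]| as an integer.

6

piece 0:b — minimal
piece 1:b rests on {0:b}
piece 2:e — minimal
piece 3:u rests on {1:b, 2:e}
piece 4:u rests on {3:u}
piece 5:u rests on {4:u}
piece 6:e rests on {5:u}
piece 7:e rests on {6:e}
piece 8:a rests on {7:e}
piece 9:u rests on {7:e}
minimal pieces: {0:b, 2:e}
ways to finish when only these pieces remain (= sum over removing one remaining piece with nothing left below it):
  1 left: {8}→1  {9}→1
  2 left: {8,9}→2
  3 left: {7,8,9}→2
  4 left: {6,7,8,9}→2
  5 left: {5,6,7,8,9}→2
  6 left: {4,5,6,7,8,9}→2
  7 left: {3,4,5,6,7,8,9}→2
  8 left: {1,3,4,5,6,7,8,9}→2  {2,3,4,5,6,7,8,9}→2
  placing 0:b first → 4 extensions
  placing 2:e first → 2 extensions
total linear extensions = 6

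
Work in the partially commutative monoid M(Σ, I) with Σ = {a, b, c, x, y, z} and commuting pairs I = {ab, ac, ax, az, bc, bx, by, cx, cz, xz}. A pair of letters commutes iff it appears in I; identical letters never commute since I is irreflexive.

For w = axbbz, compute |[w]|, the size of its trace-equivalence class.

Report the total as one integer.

20

0(a) covers ∅
1(x) covers ∅
2(b) covers ∅
3(b) covers 2:b
4(z) covers 3:b
floor of heap: 0:a, 1:x, 2:b
completions by unplaced set U, small U first (add the entries for U minus each lowest piece of U):
  |U|=1: {0}:1  {1}:1  {4}:1
  |U|=2: {0,1}:2  {0,4}:2  {1,4}:2  {3,4}:1
  |U|=3: {0,1,4}:6  {0,3,4}:3  {1,3,4}:3  {2,3,4}:1
  start at 0(a): 4
  start at 1(x): 4
  start at 2(b): 12
sum over floor = 20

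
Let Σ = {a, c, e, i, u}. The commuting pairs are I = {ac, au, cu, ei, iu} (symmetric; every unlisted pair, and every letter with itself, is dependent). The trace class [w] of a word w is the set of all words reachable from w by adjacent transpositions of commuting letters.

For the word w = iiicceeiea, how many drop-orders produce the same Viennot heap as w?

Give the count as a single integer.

4

#0=i has no predecessor
#1=i depends on [0:i]
#2=i depends on [1:i]
#3=c depends on [2:i]
#4=c depends on [3:c]
#5=e depends on [4:c]
#6=e depends on [5:e]
#7=i depends on [4:c]
#8=e depends on [6:e]
#9=a depends on [7:i, 8:e]
sources: [0:i]
N(rest) = Σ N(rest − s) over sources s of rest; N(one piece) = 1:
  size 1 → [9]=1
  size 2 → [7,9]=1  [8,9]=1
  size 3 → [6,8,9]=1  [7,8,9]=2
  size 4 → [5,6,8,9]=1  [6,7,8,9]=3
  size 5 → [5,6,7,8,9]=4
  size 6 → [4,5,6,7,8,9]=4
  size 7 → [3,4,5,6,7,8,9]=4
  size 8 → [2,3,4,5,6,7,8,9]=4
  first=0(i) contributes 4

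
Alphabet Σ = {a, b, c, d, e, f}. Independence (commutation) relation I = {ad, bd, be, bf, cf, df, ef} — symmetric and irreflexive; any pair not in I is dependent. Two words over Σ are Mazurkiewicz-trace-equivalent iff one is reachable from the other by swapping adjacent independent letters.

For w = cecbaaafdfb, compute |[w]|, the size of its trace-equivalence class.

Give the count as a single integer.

0(c) covers ∅
1(e) covers 0:c
2(c) covers 1:e
3(b) covers 2:c
4(a) covers 3:b
5(a) covers 4:a
6(a) covers 5:a
7(f) covers 6:a
8(d) covers 2:c
9(f) covers 7:f
10(b) covers 6:a
floor of heap: 0:c
completions by unplaced set U, small U first (add the entries for U minus each lowest piece of U):
  |U|=1: {8}:1  {9}:1  {10}:1
  |U|=2: {7,9}:1  {8,9}:2  {8,10}:2  {9,10}:2
  |U|=3: {7,8,9}:3  {7,9,10}:3  {8,9,10}:6
  |U|=4: {6,7,9,10}:3  {7,8,9,10}:12
  |U|=5: {5,6,7,9,10}:3  {6,7,8,9,10}:15
  |U|=6: {4,5,6,7,9,10}:3  {5,6,7,8,9,10}:18
  |U|=7: {3,4,5,6,7,9,10}:3  {4,5,6,7,8,9,10}:21
  |U|=8: {3,4,5,6,7,8,9,10}:24
  |U|=9: {2,3,4,5,6,7,8,9,10}:24
  start at 0(c): 24

24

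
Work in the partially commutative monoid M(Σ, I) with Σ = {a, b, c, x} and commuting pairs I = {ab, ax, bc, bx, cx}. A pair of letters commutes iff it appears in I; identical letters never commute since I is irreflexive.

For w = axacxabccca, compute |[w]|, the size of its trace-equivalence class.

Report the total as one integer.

495

drop 0:a onto floor
drop 1:x onto floor
drop 2:a onto {0:a}
drop 3:c onto {2:a}
drop 4:x onto {1:x}
drop 5:a onto {3:c}
drop 6:b onto floor
drop 7:c onto {5:a}
drop 8:c onto {7:c}
drop 9:c onto {8:c}
drop 10:a onto {9:c}
ground layer = {0:a, 1:x, 6:b}
drop-orders for the pieces not yet dropped (sum over which currently-grounded one goes next):
  1 to go: {4} 1  {6} 1  {10} 1
  2 to go: {1,4} 1  {4,6} 2  {4,10} 2  {6,10} 2  {9,10} 1
  3 to go: {1,4,6} 3  {1,4,10} 3  {4,6,10} 6  {4,9,10} 3  {6,9,10} 3  {8,9,10} 1
  4 to go: {1,4,6,10} 12  {1,4,9,10} 6  {4,6,9,10} 12  {4,8,9,10} 4  {6,8,9,10} 4  {7,8,9,10} 1
  5 to go: {1,4,6,9,10} 30  {1,4,8,9,10} 10  {4,6,8,9,10} 20  {4,7,8,9,10} 5  {5,7,8,9,10} 1  {6,7,8,9,10} 5
  6 to go: {1,4,6,8,9,10} 60  {1,4,7,8,9,10} 15  {3,5,7,8,9,10} 1  {4,5,7,8,9,10} 6  {4,6,7,8,9,10} 30  {5,6,7,8,9,10} 6
  7 to go: {1,4,5,7,8,9,10} 21  {1,4,6,7,8,9,10} 105  {2,3,5,7,8,9,10} 1  {3,4,5,7,8,9,10} 7  {3,5,6,7,8,9,10} 7  {4,5,6,7,8,9,10} 42
  8 to go: {0,2,3,5,7,8,9,10} 1  {1,3,4,5,7,8,9,10} 28  {1,4,5,6,7,8,9,10} 168  {2,3,4,5,7,8,9,10} 8  {2,3,5,6,7,8,9,10} 8  {3,4,5,6,7,8,9,10} 56
  9 to go: {0,2,3,4,5,7,8,9,10} 9  {0,2,3,5,6,7,8,9,10} 9  {1,2,3,4,5,7,8,9,10} 36  {1,3,4,5,6,7,8,9,10} 252  {2,3,4,5,6,7,8,9,10} 72
  if 0:a drops first: 360 orders
  if 1:x drops first: 90 orders
  if 6:b drops first: 45 orders
heap linearizations: 495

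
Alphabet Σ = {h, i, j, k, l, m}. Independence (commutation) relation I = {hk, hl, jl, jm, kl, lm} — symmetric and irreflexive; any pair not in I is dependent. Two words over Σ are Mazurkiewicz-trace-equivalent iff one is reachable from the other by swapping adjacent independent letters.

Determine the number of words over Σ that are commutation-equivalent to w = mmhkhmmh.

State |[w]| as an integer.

#0=m has no predecessor
#1=m depends on [0:m]
#2=h depends on [1:m]
#3=k depends on [1:m]
#4=h depends on [2:h]
#5=m depends on [3:k, 4:h]
#6=m depends on [5:m]
#7=h depends on [6:m]
sources: [0:m]
N(rest) = Σ N(rest − s) over sources s of rest; N(one piece) = 1:
  size 1 → [7]=1
  size 2 → [6,7]=1
  size 3 → [5,6,7]=1
  size 4 → [3,5,6,7]=1  [4,5,6,7]=1
  size 5 → [2,4,5,6,7]=1  [3,4,5,6,7]=2
  size 6 → [2,3,4,5,6,7]=3
  first=0(m) contributes 3

3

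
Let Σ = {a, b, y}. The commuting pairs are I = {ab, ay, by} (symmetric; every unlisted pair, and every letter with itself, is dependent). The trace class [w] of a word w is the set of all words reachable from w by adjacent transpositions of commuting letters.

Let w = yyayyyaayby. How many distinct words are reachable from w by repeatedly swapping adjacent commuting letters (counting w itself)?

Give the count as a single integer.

#0=y has no predecessor
#1=y depends on [0:y]
#2=a has no predecessor
#3=y depends on [1:y]
#4=y depends on [3:y]
#5=y depends on [4:y]
#6=a depends on [2:a]
#7=a depends on [6:a]
#8=y depends on [5:y]
#9=b has no predecessor
#10=y depends on [8:y]
sources: [0:y, 2:a, 9:b]
N(rest) = Σ N(rest − s) over sources s of rest; N(one piece) = 1:
  size 1 → [7]=1  [9]=1  [10]=1
  size 2 → [6,7]=1  [7,9]=2  [7,10]=2  [8,10]=1  [9,10]=2
  size 3 → [2,6,7]=1  [5,8,10]=1  [6,7,9]=3  [6,7,10]=3  [7,8,10]=3  [7,9,10]=6  [8,9,10]=3
  size 4 → [2,6,7,9]=4  [2,6,7,10]=4  [4,5,8,10]=1  [5,7,8,10]=4  [5,8,9,10]=4  [6,7,8,10]=6  [6,7,9,10]=12  [7,8,9,10]=12
  size 5 → [2,6,7,8,10]=10  [2,6,7,9,10]=20  [3,4,5,8,10]=1  [4,5,7,8,10]=5  [4,5,8,9,10]=5  [5,6,7,8,10]=10  [5,7,8,9,10]=20  [6,7,8,9,10]=30
  size 6 → [1,3,4,5,8,10]=1  [2,5,6,7,8,10]=20  [2,6,7,8,9,10]=60  [3,4,5,7,8,10]=6  [3,4,5,8,9,10]=6  [4,5,6,7,8,10]=15  [4,5,7,8,9,10]=30  [5,6,7,8,9,10]=60
  size 7 → [0,1,3,4,5,8,10]=1  [1,3,4,5,7,8,10]=7  [1,3,4,5,8,9,10]=7  [2,4,5,6,7,8,10]=35  [2,5,6,7,8,9,10]=140  [3,4,5,6,7,8,10]=21  [3,4,5,7,8,9,10]=42  [4,5,6,7,8,9,10]=105
  size 8 → [0,1,3,4,5,7,8,10]=8  [0,1,3,4,5,8,9,10]=8  [1,3,4,5,6,7,8,10]=28  [1,3,4,5,7,8,9,10]=56  [2,3,4,5,6,7,8,10]=56  [2,4,5,6,7,8,9,10]=280  [3,4,5,6,7,8,9,10]=168
  size 9 → [0,1,3,4,5,6,7,8,10]=36  [0,1,3,4,5,7,8,9,10]=72  [1,2,3,4,5,6,7,8,10]=84  [1,3,4,5,6,7,8,9,10]=252  [2,3,4,5,6,7,8,9,10]=504
  first=0(y) contributes 840
  first=2(a) contributes 360
  first=9(b) contributes 120
|[w]| = 1320

1320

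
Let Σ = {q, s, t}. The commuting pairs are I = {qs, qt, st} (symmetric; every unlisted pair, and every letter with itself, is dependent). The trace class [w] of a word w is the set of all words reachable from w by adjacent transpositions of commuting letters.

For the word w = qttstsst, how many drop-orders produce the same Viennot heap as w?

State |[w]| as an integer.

280

#0=q has no predecessor
#1=t has no predecessor
#2=t depends on [1:t]
#3=s has no predecessor
#4=t depends on [2:t]
#5=s depends on [3:s]
#6=s depends on [5:s]
#7=t depends on [4:t]
sources: [0:q, 1:t, 3:s]
N(rest) = Σ N(rest − s) over sources s of rest; N(one piece) = 1:
  size 1 → [0]=1  [6]=1  [7]=1
  size 2 → [0,6]=2  [0,7]=2  [4,7]=1  [5,6]=1  [6,7]=2
  size 3 → [0,4,7]=3  [0,5,6]=3  [0,6,7]=6  [2,4,7]=1  [3,5,6]=1  [4,6,7]=3  [5,6,7]=3
  size 4 → [0,2,4,7]=4  [0,3,5,6]=4  [0,4,6,7]=12  [0,5,6,7]=12  [1,2,4,7]=1  [2,4,6,7]=4  [3,5,6,7]=4  [4,5,6,7]=6
  size 5 → [0,1,2,4,7]=5  [0,2,4,6,7]=20  [0,3,5,6,7]=20  [0,4,5,6,7]=30  [1,2,4,6,7]=5  [2,4,5,6,7]=10  [3,4,5,6,7]=10
  size 6 → [0,1,2,4,6,7]=30  [0,2,4,5,6,7]=60  [0,3,4,5,6,7]=60  [1,2,4,5,6,7]=15  [2,3,4,5,6,7]=20
  first=0(q) contributes 35
  first=1(t) contributes 140
  first=3(s) contributes 105
|[w]| = 280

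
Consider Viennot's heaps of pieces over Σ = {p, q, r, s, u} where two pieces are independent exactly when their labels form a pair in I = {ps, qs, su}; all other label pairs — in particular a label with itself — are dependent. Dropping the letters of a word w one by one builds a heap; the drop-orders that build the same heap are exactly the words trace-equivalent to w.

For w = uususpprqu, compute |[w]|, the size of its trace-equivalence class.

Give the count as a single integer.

0(u) covers ∅
1(u) covers 0:u
2(s) covers ∅
3(u) covers 1:u
4(s) covers 2:s
5(p) covers 3:u
6(p) covers 5:p
7(r) covers 4:s, 6:p
8(q) covers 7:r
9(u) covers 8:q
floor of heap: 0:u, 2:s
completions by unplaced set U, small U first (add the entries for U minus each lowest piece of U):
  |U|=1: {9}:1
  |U|=2: {8,9}:1
  |U|=3: {7,8,9}:1
  |U|=4: {4,7,8,9}:1  {6,7,8,9}:1
  |U|=5: {2,4,7,8,9}:1  {4,6,7,8,9}:2  {5,6,7,8,9}:1
  |U|=6: {2,4,6,7,8,9}:3  {3,5,6,7,8,9}:1  {4,5,6,7,8,9}:3
  |U|=7: {1,3,5,6,7,8,9}:1  {2,4,5,6,7,8,9}:6  {3,4,5,6,7,8,9}:4
  |U|=8: {0,1,3,5,6,7,8,9}:1  {1,3,4,5,6,7,8,9}:5  {2,3,4,5,6,7,8,9}:10
  start at 0(u): 15
  start at 2(s): 6
sum over floor = 21

21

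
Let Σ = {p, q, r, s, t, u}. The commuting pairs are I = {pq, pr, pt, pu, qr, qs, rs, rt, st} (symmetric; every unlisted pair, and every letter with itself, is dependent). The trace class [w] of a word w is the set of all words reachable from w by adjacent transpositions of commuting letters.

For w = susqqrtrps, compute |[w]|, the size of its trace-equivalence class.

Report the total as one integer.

0(s) covers ∅
1(u) covers 0:s
2(s) covers 1:u
3(q) covers 1:u
4(q) covers 3:q
5(r) covers 1:u
6(t) covers 4:q
7(r) covers 5:r
8(p) covers 2:s
9(s) covers 8:p
floor of heap: 0:s
completions by unplaced set U, small U first (add the entries for U minus each lowest piece of U):
  |U|=1: {6}:1  {7}:1  {9}:1
  |U|=2: {4,6}:1  {5,7}:1  {6,7}:2  {6,9}:2  {7,9}:2  {8,9}:1
  |U|=3: {2,8,9}:1  {3,4,6}:1  {4,6,7}:3  {4,6,9}:3  {5,6,7}:3  {5,7,9}:3  {6,7,9}:6  {6,8,9}:3  {7,8,9}:3
  |U|=4: {2,6,8,9}:4  {2,7,8,9}:4  {3,4,6,7}:4  {3,4,6,9}:4  {4,5,6,7}:6  {4,6,7,9}:12  {4,6,8,9}:6  {5,6,7,9}:12  {5,7,8,9}:6  {6,7,8,9}:12
  |U|=5: {2,4,6,8,9}:10  {2,5,7,8,9}:10  {2,6,7,8,9}:20  {3,4,5,6,7}:10  {3,4,6,7,9}:20  {3,4,6,8,9}:10  {4,5,6,7,9}:30  {4,6,7,8,9}:30  {5,6,7,8,9}:30
  |U|=6: {2,3,4,6,8,9}:20  {2,4,6,7,8,9}:60  {2,5,6,7,8,9}:60  {3,4,5,6,7,9}:60  {3,4,6,7,8,9}:60  {4,5,6,7,8,9}:90
  |U|=7: {2,3,4,6,7,8,9}:140  {2,4,5,6,7,8,9}:210  {3,4,5,6,7,8,9}:210
  |U|=8: {2,3,4,5,6,7,8,9}:560
  start at 0(s): 560

560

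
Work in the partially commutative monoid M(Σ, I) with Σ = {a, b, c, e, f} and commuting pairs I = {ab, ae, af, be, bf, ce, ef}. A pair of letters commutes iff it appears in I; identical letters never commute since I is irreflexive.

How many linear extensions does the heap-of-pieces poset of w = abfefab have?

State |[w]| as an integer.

0(a) covers ∅
1(b) covers ∅
2(f) covers ∅
3(e) covers ∅
4(f) covers 2:f
5(a) covers 0:a
6(b) covers 1:b
floor of heap: 0:a, 1:b, 2:f, 3:e
completions by unplaced set U, small U first (add the entries for U minus each lowest piece of U):
  |U|=1: {3}:1  {4}:1  {5}:1  {6}:1
  |U|=2: {0,5}:1  {1,6}:1  {2,4}:1  {3,4}:2  {3,5}:2  {3,6}:2  {4,5}:2  {4,6}:2  {5,6}:2
  |U|=3: {0,3,5}:3  {0,4,5}:3  {0,5,6}:3  {1,3,6}:3  {1,4,6}:3  {1,5,6}:3  {2,3,4}:3  {2,4,5}:3  {2,4,6}:3  {3,4,5}:6  {3,4,6}:6  {3,5,6}:6  {4,5,6}:6
  |U|=4: {0,1,5,6}:6  {0,2,4,5}:6  {0,3,4,5}:12  {0,3,5,6}:12  {0,4,5,6}:12  {1,2,4,6}:6  {1,3,4,6}:12  {1,3,5,6}:12  {1,4,5,6}:12  {2,3,4,5}:12  {2,3,4,6}:12  {2,4,5,6}:12  {3,4,5,6}:24
  |U|=5: {0,1,3,5,6}:30  {0,1,4,5,6}:30  {0,2,3,4,5}:30  {0,2,4,5,6}:30  {0,3,4,5,6}:60  {1,2,3,4,6}:30  {1,2,4,5,6}:30  {1,3,4,5,6}:60  {2,3,4,5,6}:60
  start at 0(a): 180
  start at 1(b): 180
  start at 2(f): 180
  start at 3(e): 90
sum over floor = 630

630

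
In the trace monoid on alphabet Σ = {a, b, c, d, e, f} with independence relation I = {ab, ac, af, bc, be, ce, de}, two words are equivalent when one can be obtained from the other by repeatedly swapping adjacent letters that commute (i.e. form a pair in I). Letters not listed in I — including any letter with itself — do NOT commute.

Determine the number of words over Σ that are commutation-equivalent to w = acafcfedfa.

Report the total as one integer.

0(a) covers ∅
1(c) covers ∅
2(a) covers 0:a
3(f) covers 1:c
4(c) covers 3:f
5(f) covers 4:c
6(e) covers 2:a, 5:f
7(d) covers 2:a, 5:f
8(f) covers 6:e, 7:d
9(a) covers 6:e, 7:d
floor of heap: 0:a, 1:c
completions by unplaced set U, small U first (add the entries for U minus each lowest piece of U):
  |U|=1: {8}:1  {9}:1
  |U|=2: {8,9}:2
  |U|=3: {6,8,9}:2  {7,8,9}:2
  |U|=4: {6,7,8,9}:4
  |U|=5: {2,6,7,8,9}:4  {5,6,7,8,9}:4
  |U|=6: {0,2,6,7,8,9}:4  {2,5,6,7,8,9}:8  {4,5,6,7,8,9}:4
  |U|=7: {0,2,5,6,7,8,9}:12  {2,4,5,6,7,8,9}:12  {3,4,5,6,7,8,9}:4
  |U|=8: {0,2,4,5,6,7,8,9}:24  {1,3,4,5,6,7,8,9}:4  {2,3,4,5,6,7,8,9}:16
  start at 0(a): 20
  start at 1(c): 40
sum over floor = 60

60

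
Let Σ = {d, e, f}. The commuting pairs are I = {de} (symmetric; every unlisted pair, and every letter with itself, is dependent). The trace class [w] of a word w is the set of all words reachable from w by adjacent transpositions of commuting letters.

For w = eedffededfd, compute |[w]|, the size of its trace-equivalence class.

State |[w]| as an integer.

piece 0:e — minimal
piece 1:e rests on {0:e}
piece 2:d — minimal
piece 3:f rests on {1:e, 2:d}
piece 4:f rests on {3:f}
piece 5:e rests on {4:f}
piece 6:d rests on {4:f}
piece 7:e rests on {5:e}
piece 8:d rests on {6:d}
piece 9:f rests on {7:e, 8:d}
piece 10:d rests on {9:f}
minimal pieces: {0:e, 2:d}
ways to finish when only these pieces remain (= sum over removing one remaining piece with nothing left below it):
  1 left: {10}→1
  2 left: {9,10}→1
  3 left: {7,9,10}→1  {8,9,10}→1
  4 left: {5,7,9,10}→1  {6,8,9,10}→1  {7,8,9,10}→2
  5 left: {5,7,8,9,10}→3  {6,7,8,9,10}→3
  6 left: {5,6,7,8,9,10}→6
  7 left: {4,5,6,7,8,9,10}→6
  8 left: {3,4,5,6,7,8,9,10}→6
  9 left: {1,3,4,5,6,7,8,9,10}→6  {2,3,4,5,6,7,8,9,10}→6
  placing 0:e first → 12 extensions
  placing 2:d first → 6 extensions
total linear extensions = 18

18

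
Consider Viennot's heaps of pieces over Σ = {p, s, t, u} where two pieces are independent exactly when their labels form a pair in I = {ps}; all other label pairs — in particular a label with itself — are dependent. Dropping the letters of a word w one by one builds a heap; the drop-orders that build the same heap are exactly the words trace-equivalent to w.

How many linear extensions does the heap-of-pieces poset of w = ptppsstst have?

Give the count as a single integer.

#0=p has no predecessor
#1=t depends on [0:p]
#2=p depends on [1:t]
#3=p depends on [2:p]
#4=s depends on [1:t]
#5=s depends on [4:s]
#6=t depends on [3:p, 5:s]
#7=s depends on [6:t]
#8=t depends on [7:s]
sources: [0:p]
N(rest) = Σ N(rest − s) over sources s of rest; N(one piece) = 1:
  size 1 → [8]=1
  size 2 → [7,8]=1
  size 3 → [6,7,8]=1
  size 4 → [3,6,7,8]=1  [5,6,7,8]=1
  size 5 → [2,3,6,7,8]=1  [3,5,6,7,8]=2  [4,5,6,7,8]=1
  size 6 → [2,3,5,6,7,8]=3  [3,4,5,6,7,8]=3
  size 7 → [2,3,4,5,6,7,8]=6
  first=0(p) contributes 6

6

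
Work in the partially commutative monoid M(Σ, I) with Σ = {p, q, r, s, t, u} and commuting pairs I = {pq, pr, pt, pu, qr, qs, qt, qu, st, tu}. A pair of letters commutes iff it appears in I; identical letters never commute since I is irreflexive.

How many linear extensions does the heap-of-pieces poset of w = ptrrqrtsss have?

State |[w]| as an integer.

210

#0=p has no predecessor
#1=t has no predecessor
#2=r depends on [1:t]
#3=r depends on [2:r]
#4=q has no predecessor
#5=r depends on [3:r]
#6=t depends on [5:r]
#7=s depends on [0:p, 5:r]
#8=s depends on [7:s]
#9=s depends on [8:s]
sources: [0:p, 1:t, 4:q]
N(rest) = Σ N(rest − s) over sources s of rest; N(one piece) = 1:
  size 1 → [4]=1  [6]=1  [9]=1
  size 2 → [4,6]=2  [4,9]=2  [6,9]=2  [8,9]=1
  size 3 → [4,6,9]=6  [4,8,9]=3  [6,8,9]=3  [7,8,9]=1
  size 4 → [0,7,8,9]=1  [4,6,8,9]=12  [4,7,8,9]=4  [6,7,8,9]=4
  size 5 → [0,4,7,8,9]=5  [0,6,7,8,9]=5  [4,6,7,8,9]=20  [5,6,7,8,9]=4
  size 6 → [0,4,6,7,8,9]=30  [0,5,6,7,8,9]=9  [3,5,6,7,8,9]=4  [4,5,6,7,8,9]=24
  size 7 → [0,3,5,6,7,8,9]=13  [0,4,5,6,7,8,9]=63  [2,3,5,6,7,8,9]=4  [3,4,5,6,7,8,9]=28
  size 8 → [0,2,3,5,6,7,8,9]=17  [0,3,4,5,6,7,8,9]=104  [1,2,3,5,6,7,8,9]=4  [2,3,4,5,6,7,8,9]=32
  first=0(p) contributes 36
  first=1(t) contributes 153
  first=4(q) contributes 21
|[w]| = 210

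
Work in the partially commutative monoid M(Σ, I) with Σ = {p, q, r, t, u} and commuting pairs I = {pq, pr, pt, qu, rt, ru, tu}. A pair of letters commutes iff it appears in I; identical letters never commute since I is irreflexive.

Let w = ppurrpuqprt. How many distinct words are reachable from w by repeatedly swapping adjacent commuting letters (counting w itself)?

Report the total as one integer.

#0=p has no predecessor
#1=p depends on [0:p]
#2=u depends on [1:p]
#3=r has no predecessor
#4=r depends on [3:r]
#5=p depends on [2:u]
#6=u depends on [5:p]
#7=q depends on [4:r]
#8=p depends on [6:u]
#9=r depends on [7:q]
#10=t depends on [7:q]
sources: [0:p, 3:r]
N(rest) = Σ N(rest − s) over sources s of rest; N(one piece) = 1:
  size 1 → [8]=1  [9]=1  [10]=1
  size 2 → [6,8]=1  [8,9]=2  [8,10]=2  [9,10]=2
  size 3 → [5,6,8]=1  [6,8,9]=3  [6,8,10]=3  [7,9,10]=2  [8,9,10]=6
  size 4 → [2,5,6,8]=1  [4,7,9,10]=2  [5,6,8,9]=4  [5,6,8,10]=4  [6,8,9,10]=12  [7,8,9,10]=8
  size 5 → [1,2,5,6,8]=1  [2,5,6,8,9]=5  [2,5,6,8,10]=5  [3,4,7,9,10]=2  [4,7,8,9,10]=10  [5,6,8,9,10]=20  [6,7,8,9,10]=20
  size 6 → [0,1,2,5,6,8]=1  [1,2,5,6,8,9]=6  [1,2,5,6,8,10]=6  [2,5,6,8,9,10]=30  [3,4,7,8,9,10]=12  [4,6,7,8,9,10]=30  [5,6,7,8,9,10]=40
  size 7 → [0,1,2,5,6,8,9]=7  [0,1,2,5,6,8,10]=7  [1,2,5,6,8,9,10]=42  [2,5,6,7,8,9,10]=70  [3,4,6,7,8,9,10]=42  [4,5,6,7,8,9,10]=70
  size 8 → [0,1,2,5,6,8,9,10]=56  [1,2,5,6,7,8,9,10]=112  [2,4,5,6,7,8,9,10]=140  [3,4,5,6,7,8,9,10]=112
  size 9 → [0,1,2,5,6,7,8,9,10]=168  [1,2,4,5,6,7,8,9,10]=252  [2,3,4,5,6,7,8,9,10]=252
  first=0(p) contributes 504
  first=3(r) contributes 420
|[w]| = 924

924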